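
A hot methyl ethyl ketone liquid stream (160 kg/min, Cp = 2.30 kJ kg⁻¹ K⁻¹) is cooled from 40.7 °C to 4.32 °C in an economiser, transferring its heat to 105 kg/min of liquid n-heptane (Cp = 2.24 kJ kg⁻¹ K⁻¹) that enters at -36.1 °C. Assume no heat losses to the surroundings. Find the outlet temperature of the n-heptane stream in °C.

T_c,out = 20.8 °C

Heat released by hot stream: Q = 160 × 2.30 × (40.7 − 4.32) = 13388 kJ/min
Energy balance on cold side (adiabatic exchanger): Q = ṁ_c·Cp_c·(T_c,out − T_c,in)
T_c,out = -36.1 + 13388/(105 × 2.24) = 20.821 °C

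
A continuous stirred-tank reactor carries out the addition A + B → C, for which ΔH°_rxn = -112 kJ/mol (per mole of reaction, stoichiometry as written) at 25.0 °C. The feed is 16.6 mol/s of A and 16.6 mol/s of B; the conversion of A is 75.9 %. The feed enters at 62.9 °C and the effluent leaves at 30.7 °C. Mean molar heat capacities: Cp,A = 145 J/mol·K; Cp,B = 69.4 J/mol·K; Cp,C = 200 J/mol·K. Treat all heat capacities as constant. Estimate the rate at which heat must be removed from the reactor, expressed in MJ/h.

Extent of reaction ξ = 0.759 × 16.6 = 12.599 mol/s
Reaction term: ξ·ΔH°_rxn = 12.599 × -112 = -1411.1 kJ/s
Sensible, feed 62.9→25 °C: -134.89 kJ/s
Outlet flows (mol/s): A 4.0006, B 4.0006, C 12.599
Sensible, products 25→30.7 °C: 19.252 kJ/s
Q = ΔH = -1526.8 kJ/s = -1526.8 kW
Heat removed = 5496.4 MJ/h

Q_out = 5500 MJ/h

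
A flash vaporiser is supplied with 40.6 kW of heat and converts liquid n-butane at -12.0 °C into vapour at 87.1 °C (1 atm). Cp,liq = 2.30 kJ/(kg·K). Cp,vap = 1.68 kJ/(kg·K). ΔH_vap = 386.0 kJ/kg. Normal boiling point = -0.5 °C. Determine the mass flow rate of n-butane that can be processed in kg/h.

Δh = 2.30×(-0.5−-12.0) + 386.0 + 1.68×(87.1−-0.5) = 559.62 kJ/kg
Q = 40.6 kW = 40.6 kJ/s = 146160 kJ/h
ṁ = Q/Δh = 146160 / 559.62 = 261.18 kg/h

ṁ = 261 kg/h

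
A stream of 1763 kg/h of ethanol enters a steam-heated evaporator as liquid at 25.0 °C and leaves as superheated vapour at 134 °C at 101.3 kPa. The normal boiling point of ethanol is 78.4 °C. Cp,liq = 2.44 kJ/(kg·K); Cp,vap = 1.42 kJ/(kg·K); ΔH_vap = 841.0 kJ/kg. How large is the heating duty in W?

liquid 25.0→78.4 °C: 130.3 kJ/kg
vaporisation at 78.4 °C: 841 kJ/kg
vapour 78.4→134 °C: 78.952 kJ/kg
Δh = 130.3 + 841 + 78.952 = 1050.2 kJ/kg
Q = ṁ·Δh = 1763 kg/h × 1050.2 kJ/kg = 1.8516e+06 kJ/h
|Q| = 514.33 kW = 514330 W

Q = 514000 W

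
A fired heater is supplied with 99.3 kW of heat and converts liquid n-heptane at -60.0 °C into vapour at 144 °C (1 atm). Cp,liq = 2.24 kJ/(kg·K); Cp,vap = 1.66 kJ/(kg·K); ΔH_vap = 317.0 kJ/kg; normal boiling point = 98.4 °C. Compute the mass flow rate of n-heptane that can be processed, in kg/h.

Δh = 2.24×(98.4−-60.0) + 317.0 + 1.66×(144−98.4) = 747.51 kJ/kg
Q = 99.3 kW = 99.3 kJ/s = 357480 kJ/h
ṁ = Q/Δh = 357480 / 747.51 = 478.23 kg/h

ṁ = 478 kg/h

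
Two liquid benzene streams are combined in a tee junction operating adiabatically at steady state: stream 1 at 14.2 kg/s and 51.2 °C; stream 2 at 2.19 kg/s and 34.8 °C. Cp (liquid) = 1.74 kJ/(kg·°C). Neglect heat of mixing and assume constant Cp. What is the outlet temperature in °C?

T_out = 49.0 °C

No heat crosses the boundary, so H_out = H_in.
T_out = Σ ṁᵢCp,ᵢTᵢ / Σ ṁᵢCp,ᵢ
      = 1397.7 / 28.519 = 49.009 °C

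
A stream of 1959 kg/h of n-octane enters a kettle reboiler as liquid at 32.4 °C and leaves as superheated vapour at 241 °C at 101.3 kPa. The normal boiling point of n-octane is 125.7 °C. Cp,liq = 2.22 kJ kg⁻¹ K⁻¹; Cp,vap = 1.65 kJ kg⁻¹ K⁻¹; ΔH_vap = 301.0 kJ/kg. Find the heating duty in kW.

liquid 32.4→125.7 °C: 207.13 kJ/kg
vaporisation at 125.7 °C: 301 kJ/kg
vapour 125.7→241 °C: 190.24 kJ/kg
Δh = 207.13 + 301 + 190.24 = 698.37 kJ/kg
Q = ṁ·Δh = 1959 kg/h × 698.37 kJ/kg = 1.3681e+06 kJ/h
|Q| = 380.03 kW

Q = 380 kW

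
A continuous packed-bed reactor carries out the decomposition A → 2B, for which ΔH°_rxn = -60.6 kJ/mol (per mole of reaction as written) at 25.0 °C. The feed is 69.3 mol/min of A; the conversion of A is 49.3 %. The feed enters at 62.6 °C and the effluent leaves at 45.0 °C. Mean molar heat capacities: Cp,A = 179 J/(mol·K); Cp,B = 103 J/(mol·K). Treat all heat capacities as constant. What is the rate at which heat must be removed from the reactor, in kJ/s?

Q_out = 37.8 kJ/s

Extent of reaction ξ = 0.493 × 69.3 = 34.165 mol/min
Reaction term: ξ·ΔH°_rxn = 34.165 × -60.6 = -2070.4 kJ/min
Sensible, feed 62.6→25 °C: -466.42 kJ/min
Outlet flows (mol/min): A 35.135, B 68.33
Sensible, products 25→45.0 °C: 266.54 kJ/min
Q = ΔH = -2270.3 kJ/min = -37.838 kW
Heat removed = 37.838 kJ/s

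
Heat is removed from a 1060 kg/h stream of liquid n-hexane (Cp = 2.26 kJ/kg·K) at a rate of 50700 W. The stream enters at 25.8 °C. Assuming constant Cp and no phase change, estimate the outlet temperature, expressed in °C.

Q = 50700 W = 182520 kJ/h
ΔT = Q/(ṁ·Cp) = 182520/(1060×2.26) = 76.19 K
T_out = 25.8 − 76.19 = -50.39 °C

T_out = -50.4 °C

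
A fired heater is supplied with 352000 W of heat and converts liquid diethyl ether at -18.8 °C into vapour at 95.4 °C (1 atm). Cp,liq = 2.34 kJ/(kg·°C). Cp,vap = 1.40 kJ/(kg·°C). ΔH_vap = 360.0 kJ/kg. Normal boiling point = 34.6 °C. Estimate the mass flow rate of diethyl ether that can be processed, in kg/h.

Δh = 2.34×(34.6−-18.8) + 360.0 + 1.40×(95.4−34.6) = 570.08 kJ/kg
Q = 352000 W = 352 kJ/s = 1.2672e+06 kJ/h
ṁ = Q/Δh = 1.2672e+06 / 570.08 = 2222.9 kg/h

ṁ = 2220 kg/h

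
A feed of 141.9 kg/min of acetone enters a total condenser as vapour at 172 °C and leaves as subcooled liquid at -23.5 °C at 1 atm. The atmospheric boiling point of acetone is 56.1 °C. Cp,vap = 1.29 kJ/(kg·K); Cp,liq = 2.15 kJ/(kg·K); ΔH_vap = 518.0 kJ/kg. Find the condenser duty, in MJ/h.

Q_c = 7140 MJ/h

vapour 172→56.1 °C: -149.51 kJ/kg
condensation at 56.1 °C: -518 kJ/kg
liquid 56.1→-23.5 °C: -171.14 kJ/kg
Δh = -149.51 + -518 + -171.14 = -838.65 kJ/kg
Q = ṁ·Δh = 141.9 kg/min × -838.65 kJ/kg = -119000 kJ/min
|Q| = 1983.4 kW = 7140.3 MJ/h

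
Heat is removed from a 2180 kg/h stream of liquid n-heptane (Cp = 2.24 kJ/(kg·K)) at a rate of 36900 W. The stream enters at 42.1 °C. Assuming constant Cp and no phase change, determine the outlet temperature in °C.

Q = 36900 W = 132840 kJ/h
ΔT = Q/(ṁ·Cp) = 132840/(2180×2.24) = 27.203 K
T_out = 42.1 − 27.203 = 14.897 °C

T_out = 14.9 °C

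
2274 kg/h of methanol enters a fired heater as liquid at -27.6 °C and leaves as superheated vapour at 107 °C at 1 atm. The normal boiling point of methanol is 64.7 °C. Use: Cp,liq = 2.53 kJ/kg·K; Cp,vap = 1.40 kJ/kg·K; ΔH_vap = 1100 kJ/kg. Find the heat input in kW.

Q = 880 kW

liquid -27.6→64.7 °C: 233.52 kJ/kg
vaporisation at 64.7 °C: 1100 kJ/kg
vapour 64.7→107 °C: 59.22 kJ/kg
Δh = 233.52 + 1100 + 59.22 = 1392.7 kJ/kg
Q = ṁ·Δh = 2274 kg/h × 1392.7 kJ/kg = 3.1671e+06 kJ/h
|Q| = 879.75 kW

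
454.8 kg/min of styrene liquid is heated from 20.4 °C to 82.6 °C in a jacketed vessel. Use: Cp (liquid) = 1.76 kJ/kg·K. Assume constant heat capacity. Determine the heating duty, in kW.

Q = 830 kW

Q = ṁ·Cp·ΔT = 454.8 × 1.76 × (82.6 − 20.4) = 49788 kJ/min
Converting: 49788 / 60 s = 829.8 kW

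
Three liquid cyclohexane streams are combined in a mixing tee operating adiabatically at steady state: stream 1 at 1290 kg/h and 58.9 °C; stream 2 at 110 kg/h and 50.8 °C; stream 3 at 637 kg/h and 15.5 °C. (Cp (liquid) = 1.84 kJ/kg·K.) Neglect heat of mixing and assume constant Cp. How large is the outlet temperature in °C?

Energy balance with Q = 0: Σ ṁᵢCp,ᵢ(T_out − Tᵢ) = 0
T_out = Σ ṁᵢCp,ᵢTᵢ / Σ ṁᵢCp,ᵢ
      = 168250 / 3748.1 = 44.891 °C

T_out = 44.9 °C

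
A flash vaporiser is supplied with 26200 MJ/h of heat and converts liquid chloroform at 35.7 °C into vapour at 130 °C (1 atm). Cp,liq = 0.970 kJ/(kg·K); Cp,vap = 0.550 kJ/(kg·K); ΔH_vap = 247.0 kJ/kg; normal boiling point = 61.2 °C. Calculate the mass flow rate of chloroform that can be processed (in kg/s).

ṁ = 23.5 kg/s

Δh = 0.970×(61.2−35.7) + 247.0 + 0.550×(130−61.2) = 309.58 kJ/kg
Q = 26200 MJ/h = 7277.8 kJ/s = 7277.8 kJ/s
ṁ = Q/Δh = 7277.8 / 309.58 = 23.509 kg/s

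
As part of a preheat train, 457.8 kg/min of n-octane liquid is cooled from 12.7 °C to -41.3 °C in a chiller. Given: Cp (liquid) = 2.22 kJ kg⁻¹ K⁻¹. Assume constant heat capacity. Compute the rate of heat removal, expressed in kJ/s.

Q_c = 915 kJ/s

Q = ṁ·Cp·ΔT = 457.8 × 2.22 × (-41.3 − 12.7) = -54881 kJ/min
Converting: 54881 / 60 s = 914.68 kW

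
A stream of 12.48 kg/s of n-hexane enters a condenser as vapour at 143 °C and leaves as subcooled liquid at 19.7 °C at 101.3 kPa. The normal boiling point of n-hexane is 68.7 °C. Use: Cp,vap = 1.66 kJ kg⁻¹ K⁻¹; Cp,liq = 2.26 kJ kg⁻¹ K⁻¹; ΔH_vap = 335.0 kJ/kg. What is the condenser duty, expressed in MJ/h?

Q_c = 25600 MJ/h

vapour 143→68.7 °C: -123.34 kJ/kg
condensation at 68.7 °C: -335 kJ/kg
liquid 68.7→19.7 °C: -110.74 kJ/kg
Δh = -123.34 + -335 + -110.74 = -569.08 kJ/kg
Q = ṁ·Δh = 12.48 kg/s × -569.08 kJ/kg = -7102.1 kJ/s
|Q| = 7102.1 kW = 25568 MJ/h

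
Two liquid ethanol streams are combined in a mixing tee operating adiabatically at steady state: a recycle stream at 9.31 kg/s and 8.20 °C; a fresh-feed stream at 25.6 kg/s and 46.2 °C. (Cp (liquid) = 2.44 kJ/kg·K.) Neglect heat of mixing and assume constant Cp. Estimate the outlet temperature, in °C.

T_out = 36.1 °C

Adiabatic, steady state ⇒ Σ ṁᵢCp,ᵢ(T_out − Tᵢ) = 0
Σ ṁᵢCp,ᵢTᵢ = 9.31×2.44×8.20 + 25.6×2.44×46.2 = 3072.1
Σ ṁᵢCp,ᵢ = 9.31×2.44 + 25.6×2.44 = 85.18
T_out = 3072.1 / 85.18 = 36.066 °C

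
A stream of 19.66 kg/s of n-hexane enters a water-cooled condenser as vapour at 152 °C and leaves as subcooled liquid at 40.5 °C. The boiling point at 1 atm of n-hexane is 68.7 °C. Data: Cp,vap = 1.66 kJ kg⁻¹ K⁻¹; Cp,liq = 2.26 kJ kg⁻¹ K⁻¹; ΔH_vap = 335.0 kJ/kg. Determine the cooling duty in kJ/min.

vapour 152→68.7 °C: -138.28 kJ/kg
condensation at 68.7 °C: -335 kJ/kg
liquid 68.7→40.5 °C: -63.732 kJ/kg
Δh = -138.28 + -335 + -63.732 = -537.01 kJ/kg
Q = ṁ·Δh = 19.66 kg/s × -537.01 kJ/kg = -10558 kJ/s
|Q| = 10558 kW = 633460 kJ/min

Q_c = 633000 kJ/min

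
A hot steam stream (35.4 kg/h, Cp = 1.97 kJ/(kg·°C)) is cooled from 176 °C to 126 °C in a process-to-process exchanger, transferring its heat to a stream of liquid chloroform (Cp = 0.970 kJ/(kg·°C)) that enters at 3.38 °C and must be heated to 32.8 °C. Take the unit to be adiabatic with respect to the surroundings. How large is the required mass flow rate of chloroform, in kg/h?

Heat released by hot stream: Q = 35.4 × 1.97 × (176 − 126) = 3486.9 kJ/h
Energy balance on cold side (adiabatic exchanger): Q = ṁ_c·Cp_c·(T_c,out − T_c,in)
ṁ_c = 3486.9 / [0.970 × (32.8 − 3.38)] = 122.19 kg/h

ṁ_c = 122 kg/h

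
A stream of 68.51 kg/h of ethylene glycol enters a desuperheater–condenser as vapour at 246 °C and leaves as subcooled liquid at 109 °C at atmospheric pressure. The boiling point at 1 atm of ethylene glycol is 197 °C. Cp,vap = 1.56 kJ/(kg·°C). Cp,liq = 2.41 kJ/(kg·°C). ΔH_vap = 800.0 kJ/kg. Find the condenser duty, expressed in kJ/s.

Q_c = 20.7 kJ/s

vapour 246→197 °C: -76.44 kJ/kg
condensation at 197 °C: -800 kJ/kg
liquid 197→109 °C: -212.08 kJ/kg
Δh = -76.44 + -800 + -212.08 = -1088.5 kJ/kg
Q = ṁ·Δh = 68.51 kg/h × -1088.5 kJ/kg = -74575 kJ/h
|Q| = 20.715 kW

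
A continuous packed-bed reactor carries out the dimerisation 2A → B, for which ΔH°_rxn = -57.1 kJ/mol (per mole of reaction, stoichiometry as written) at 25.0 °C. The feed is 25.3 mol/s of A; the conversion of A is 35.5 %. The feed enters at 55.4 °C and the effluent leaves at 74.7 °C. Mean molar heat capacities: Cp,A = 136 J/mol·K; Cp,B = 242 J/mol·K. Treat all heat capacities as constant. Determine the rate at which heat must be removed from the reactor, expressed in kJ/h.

Q_out = 708000 kJ/h

Extent of reaction ξ = 0.355 × 25.3 / 2 = 4.4908 mol/s
Reaction term: ξ·ΔH°_rxn = 4.4908 × -57.1 = -256.42 kJ/s
Sensible, feed 55.4→25 °C: -104.6 kJ/s
Outlet flows (mol/s): A 16.319, B 4.4908
Sensible, products 25→74.7 °C: 164.31 kJ/s
Q = ΔH = -196.71 kJ/s = -196.71 kW
Heat removed = 708160 kJ/h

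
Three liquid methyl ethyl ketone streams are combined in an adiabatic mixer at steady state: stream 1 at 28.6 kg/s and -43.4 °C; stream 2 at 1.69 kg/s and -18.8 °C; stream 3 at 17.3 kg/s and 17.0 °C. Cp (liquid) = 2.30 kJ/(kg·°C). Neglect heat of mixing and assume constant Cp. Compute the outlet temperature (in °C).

Energy balance with Q = 0: Σ ṁᵢCp,ᵢ(T_out − Tᵢ) = 0
Σ ṁᵢCp,ᵢTᵢ = 28.6×2.30×-43.4 + 1.69×2.30×-18.8 + 17.3×2.30×17.0 = -2251.5
Σ ṁᵢCp,ᵢ = 28.6×2.30 + 1.69×2.30 + 17.3×2.30 = 109.46
T_out = -2251.5 / 109.46 = -20.57 °C

T_out = -20.6 °C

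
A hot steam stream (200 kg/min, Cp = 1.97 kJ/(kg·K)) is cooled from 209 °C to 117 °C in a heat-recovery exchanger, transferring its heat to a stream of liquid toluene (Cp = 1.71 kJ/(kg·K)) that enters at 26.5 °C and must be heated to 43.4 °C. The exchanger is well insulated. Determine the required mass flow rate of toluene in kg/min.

Heat released by hot stream: Q = 200 × 1.97 × (209 − 117) = 36248 kJ/min
Energy balance on cold side (adiabatic exchanger): Q = ṁ_c·Cp_c·(T_c,out − T_c,in)
ṁ_c = 36248 / [1.71 × (43.4 − 26.5)] = 1254.3 kg/min

ṁ_c = 1250 kg/min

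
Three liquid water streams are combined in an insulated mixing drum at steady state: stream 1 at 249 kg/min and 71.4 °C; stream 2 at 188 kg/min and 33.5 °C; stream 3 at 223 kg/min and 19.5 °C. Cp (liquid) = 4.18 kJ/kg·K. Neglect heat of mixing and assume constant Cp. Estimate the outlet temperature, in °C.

Adiabatic, steady state ⇒ Σ ṁᵢCp,ᵢ(T_out − Tᵢ) = 0
Σ ṁᵢCp,ᵢTᵢ = 249×4.18×71.4 + 188×4.18×33.5 + 223×4.18×19.5 = 118820
Σ ṁᵢCp,ᵢ = 249×4.18 + 188×4.18 + 223×4.18 = 2758.8
T_out = 118820 / 2758.8 = 43.068 °C

T_out = 43.1 °C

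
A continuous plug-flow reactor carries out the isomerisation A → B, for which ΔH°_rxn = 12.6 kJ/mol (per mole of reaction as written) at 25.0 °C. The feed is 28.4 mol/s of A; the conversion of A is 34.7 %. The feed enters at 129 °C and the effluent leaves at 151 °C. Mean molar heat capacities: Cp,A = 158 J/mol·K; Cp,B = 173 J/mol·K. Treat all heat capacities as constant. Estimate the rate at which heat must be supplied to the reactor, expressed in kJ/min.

Q_in = 14500 kJ/min

Extent of reaction ξ = 0.347 × 28.4 = 9.8548 mol/s
Reaction term: ξ·ΔH°_rxn = 9.8548 × 12.6 = 124.17 kJ/s
Sensible, feed 129→25 °C: -466.67 kJ/s
Outlet flows (mol/s): A 18.545, B 9.8548
Sensible, products 25→151 °C: 584.01 kJ/s
Q = ΔH = 241.51 kJ/s = 241.51 kW
Heat supplied = 14491 kJ/min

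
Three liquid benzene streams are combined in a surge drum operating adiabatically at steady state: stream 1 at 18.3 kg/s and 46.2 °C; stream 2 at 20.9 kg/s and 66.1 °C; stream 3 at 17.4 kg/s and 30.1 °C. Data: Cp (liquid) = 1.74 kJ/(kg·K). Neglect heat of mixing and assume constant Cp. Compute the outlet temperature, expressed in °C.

T_out = 48.6 °C

Adiabatic, steady state ⇒ Σ ṁᵢCp,ᵢ(T_out − Tᵢ) = 0
Σ ṁᵢCp,ᵢTᵢ = 18.3×1.74×46.2 + 20.9×1.74×66.1 + 17.4×1.74×30.1 = 4786.2
Σ ṁᵢCp,ᵢ = 18.3×1.74 + 20.9×1.74 + 17.4×1.74 = 98.484
T_out = 4786.2 / 98.484 = 48.599 °C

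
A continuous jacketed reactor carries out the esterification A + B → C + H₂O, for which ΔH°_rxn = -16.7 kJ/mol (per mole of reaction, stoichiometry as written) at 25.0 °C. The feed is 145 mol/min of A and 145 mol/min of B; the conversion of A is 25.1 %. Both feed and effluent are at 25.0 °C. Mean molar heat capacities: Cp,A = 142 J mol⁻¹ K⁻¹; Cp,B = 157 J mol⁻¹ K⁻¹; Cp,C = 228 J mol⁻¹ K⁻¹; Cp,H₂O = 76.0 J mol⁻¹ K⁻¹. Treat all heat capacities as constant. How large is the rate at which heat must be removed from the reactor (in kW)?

Extent of reaction ξ = 0.251 × 145 = 36.395 mol/min
Reaction term: ξ·ΔH°_rxn = 36.395 × -16.7 = -607.8 kJ/min
Q = ΔH = -607.8 kJ/min = -10.13 kW
Heat removed = 10.13 kW

Q_out = 10.1 kW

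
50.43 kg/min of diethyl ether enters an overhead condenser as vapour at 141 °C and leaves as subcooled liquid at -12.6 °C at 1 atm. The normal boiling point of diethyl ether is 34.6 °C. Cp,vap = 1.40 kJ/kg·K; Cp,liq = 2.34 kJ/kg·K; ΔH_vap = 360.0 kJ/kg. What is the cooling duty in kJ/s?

Q_c = 521 kJ/s

vapour 141→34.6 °C: -148.96 kJ/kg
condensation at 34.6 °C: -360 kJ/kg
liquid 34.6→-12.6 °C: -110.45 kJ/kg
Δh = -148.96 + -360 + -110.45 = -619.41 kJ/kg
Q = ṁ·Δh = 50.43 kg/min × -619.41 kJ/kg = -31237 kJ/min
|Q| = 520.61 kW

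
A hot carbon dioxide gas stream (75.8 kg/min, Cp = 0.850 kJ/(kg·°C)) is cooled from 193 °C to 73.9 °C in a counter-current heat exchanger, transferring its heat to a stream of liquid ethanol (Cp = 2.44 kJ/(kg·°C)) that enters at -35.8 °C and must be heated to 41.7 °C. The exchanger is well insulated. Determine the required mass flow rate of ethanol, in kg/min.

ṁ_c = 40.6 kg/min

Heat released by hot stream: Q = 75.8 × 0.850 × (193 − 73.9) = 7673.6 kJ/min
Energy balance on cold side (adiabatic exchanger): Q = ṁ_c·Cp_c·(T_c,out − T_c,in)
ṁ_c = 7673.6 / [2.44 × (41.7 − -35.8)] = 40.58 kg/min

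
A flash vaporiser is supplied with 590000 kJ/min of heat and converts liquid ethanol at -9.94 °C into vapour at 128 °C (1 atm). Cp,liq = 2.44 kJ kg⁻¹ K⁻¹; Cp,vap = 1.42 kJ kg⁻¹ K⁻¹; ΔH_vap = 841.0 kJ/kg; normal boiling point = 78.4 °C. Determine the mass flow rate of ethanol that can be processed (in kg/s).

Δh = 2.44×(78.4−-9.94) + 841.0 + 1.42×(128−78.4) = 1127 kJ/kg
Q = 590000 kJ/min = 9833.3 kJ/s = 9833.3 kJ/s
ṁ = Q/Δh = 9833.3 / 1127 = 8.7254 kg/s

ṁ = 8.73 kg/s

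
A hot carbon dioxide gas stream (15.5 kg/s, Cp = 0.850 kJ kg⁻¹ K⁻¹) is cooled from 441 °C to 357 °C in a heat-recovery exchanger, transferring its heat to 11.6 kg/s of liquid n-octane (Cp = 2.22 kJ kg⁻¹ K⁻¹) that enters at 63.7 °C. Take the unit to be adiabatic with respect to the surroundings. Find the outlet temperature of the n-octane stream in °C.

T_c,out = 107 °C

Heat released by hot stream: Q = 15.5 × 0.850 × (441 − 357) = 1106.7 kJ/s
Energy balance on cold side (adiabatic exchanger): Q = ṁ_c·Cp_c·(T_c,out − T_c,in)
T_c,out = 63.7 + 1106.7/(11.6 × 2.22) = 106.68 °C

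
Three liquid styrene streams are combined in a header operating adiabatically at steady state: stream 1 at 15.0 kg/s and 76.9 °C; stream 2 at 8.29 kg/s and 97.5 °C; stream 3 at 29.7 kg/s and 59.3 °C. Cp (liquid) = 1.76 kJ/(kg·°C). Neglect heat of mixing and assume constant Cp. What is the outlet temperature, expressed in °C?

Energy balance with Q = 0: Σ ṁᵢCp,ᵢ(T_out − Tᵢ) = 0
T_out = Σ ṁᵢCp,ᵢTᵢ / Σ ṁᵢCp,ᵢ
      = 6552.5 / 93.262 = 70.258 °C

T_out = 70.3 °C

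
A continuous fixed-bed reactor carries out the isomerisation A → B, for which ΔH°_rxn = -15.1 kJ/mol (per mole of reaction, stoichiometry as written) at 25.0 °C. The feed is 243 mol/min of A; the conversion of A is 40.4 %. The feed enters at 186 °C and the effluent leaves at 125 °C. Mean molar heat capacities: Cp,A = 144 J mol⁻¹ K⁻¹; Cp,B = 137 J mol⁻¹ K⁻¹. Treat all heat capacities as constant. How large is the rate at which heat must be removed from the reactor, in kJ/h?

Q_out = 221000 kJ/h

Extent of reaction ξ = 0.404 × 243 = 98.172 mol/min
Reaction term: ξ·ΔH°_rxn = 98.172 × -15.1 = -1482.4 kJ/min
Sensible, feed 186→25 °C: -5633.7 kJ/min
Outlet flows (mol/min): A 144.83, B 98.172
Sensible, products 25→125 °C: 3430.5 kJ/min
Q = ΔH = -3685.6 kJ/min = -61.427 kW
Heat removed = 221140 kJ/h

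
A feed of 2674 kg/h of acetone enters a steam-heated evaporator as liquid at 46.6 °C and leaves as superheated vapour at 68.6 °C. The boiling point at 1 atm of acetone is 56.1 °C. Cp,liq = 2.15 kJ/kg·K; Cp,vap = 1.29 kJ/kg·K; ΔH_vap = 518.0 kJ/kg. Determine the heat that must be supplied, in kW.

Q = 412 kW

liquid 46.6→56.1 °C: 20.425 kJ/kg
vaporisation at 56.1 °C: 518 kJ/kg
vapour 56.1→68.6 °C: 16.125 kJ/kg
Δh = 20.425 + 518 + 16.125 = 554.55 kJ/kg
Q = ṁ·Δh = 2674 kg/h × 554.55 kJ/kg = 1.4829e+06 kJ/h
|Q| = 411.91 kW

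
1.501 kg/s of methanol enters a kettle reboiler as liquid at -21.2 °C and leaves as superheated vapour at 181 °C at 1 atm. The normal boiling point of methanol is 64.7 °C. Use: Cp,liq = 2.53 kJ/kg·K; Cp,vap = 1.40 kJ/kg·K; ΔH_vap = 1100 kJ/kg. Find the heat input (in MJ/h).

liquid -21.2→64.7 °C: 217.33 kJ/kg
vaporisation at 64.7 °C: 1100 kJ/kg
vapour 64.7→181 °C: 162.82 kJ/kg
Δh = 217.33 + 1100 + 162.82 = 1480.1 kJ/kg
Q = ṁ·Δh = 1.501 kg/s × 1480.1 kJ/kg = 2221.7 kJ/s
|Q| = 2221.7 kW = 7998.1 MJ/h

Q = 8000 MJ/h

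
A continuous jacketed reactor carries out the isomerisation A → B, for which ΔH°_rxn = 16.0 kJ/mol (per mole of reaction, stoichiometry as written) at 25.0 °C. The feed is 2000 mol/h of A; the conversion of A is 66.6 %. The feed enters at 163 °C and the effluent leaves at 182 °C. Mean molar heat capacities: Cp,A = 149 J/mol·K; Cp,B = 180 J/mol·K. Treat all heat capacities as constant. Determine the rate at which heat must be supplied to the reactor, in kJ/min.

Q_in = 558 kJ/min

Extent of reaction ξ = 0.666 × 2000 = 1332 mol/h
Reaction term: ξ·ΔH°_rxn = 1332 × 16.0 = 21312 kJ/h
Sensible, feed 163→25 °C: -41124 kJ/h
Outlet flows (mol/h): A 668, B 1332
Sensible, products 25→182 °C: 53269 kJ/h
Q = ΔH = 33457 kJ/h = 9.2936 kW
Heat supplied = 557.61 kJ/min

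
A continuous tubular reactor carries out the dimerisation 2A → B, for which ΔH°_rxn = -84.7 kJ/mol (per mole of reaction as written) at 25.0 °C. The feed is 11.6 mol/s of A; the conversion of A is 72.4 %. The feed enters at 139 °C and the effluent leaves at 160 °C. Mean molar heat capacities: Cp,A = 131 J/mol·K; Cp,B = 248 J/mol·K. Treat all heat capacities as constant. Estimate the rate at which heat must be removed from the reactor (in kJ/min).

Q_out = 19900 kJ/min

Extent of reaction ξ = 0.724 × 11.6 / 2 = 4.1992 mol/s
Reaction term: ξ·ΔH°_rxn = 4.1992 × -84.7 = -355.67 kJ/s
Sensible, feed 139→25 °C: -173.23 kJ/s
Outlet flows (mol/s): A 3.2016, B 4.1992
Sensible, products 25→160 °C: 197.21 kJ/s
Q = ΔH = -331.7 kJ/s = -331.7 kW
Heat removed = 19902 kJ/min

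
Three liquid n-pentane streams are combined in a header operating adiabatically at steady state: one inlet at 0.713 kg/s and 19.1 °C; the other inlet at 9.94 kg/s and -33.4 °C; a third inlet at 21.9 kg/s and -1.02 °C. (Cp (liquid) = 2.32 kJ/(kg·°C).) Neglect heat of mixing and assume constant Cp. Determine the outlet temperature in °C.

T_out = -10.5 °C

No heat crosses the boundary, so H_out = H_in.
T_out = Σ ṁᵢCp,ᵢTᵢ / Σ ṁᵢCp,ᵢ
      = -790.46 / 75.523 = -10.466 °C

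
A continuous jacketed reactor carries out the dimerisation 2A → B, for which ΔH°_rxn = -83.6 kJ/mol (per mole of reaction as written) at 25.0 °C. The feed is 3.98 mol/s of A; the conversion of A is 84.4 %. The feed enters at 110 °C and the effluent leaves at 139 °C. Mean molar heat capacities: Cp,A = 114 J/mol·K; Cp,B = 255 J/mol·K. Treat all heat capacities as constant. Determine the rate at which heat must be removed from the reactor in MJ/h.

Q_out = 440 MJ/h

Extent of reaction ξ = 0.844 × 3.98 / 2 = 1.6796 mol/s
Reaction term: ξ·ΔH°_rxn = 1.6796 × -83.6 = -140.41 kJ/s
Sensible, feed 110→25 °C: -38.566 kJ/s
Outlet flows (mol/s): A 0.62088, B 1.6796
Sensible, products 25→139 °C: 56.894 kJ/s
Q = ΔH = -122.08 kJ/s = -122.08 kW
Heat removed = 439.5 MJ/h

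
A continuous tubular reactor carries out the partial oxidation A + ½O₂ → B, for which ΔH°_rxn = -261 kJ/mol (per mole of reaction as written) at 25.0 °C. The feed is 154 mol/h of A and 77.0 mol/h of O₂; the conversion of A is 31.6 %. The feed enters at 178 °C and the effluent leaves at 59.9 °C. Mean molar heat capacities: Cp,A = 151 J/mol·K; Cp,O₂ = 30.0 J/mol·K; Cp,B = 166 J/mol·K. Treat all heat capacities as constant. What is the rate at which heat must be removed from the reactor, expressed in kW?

Q_out = 4.37 kW

Extent of reaction ξ = 0.316 × 154 = 48.664 mol/h
Reaction term: ξ·ΔH°_rxn = 48.664 × -261 = -12701 kJ/h
Sensible, feed 178→25 °C: -3911.3 kJ/h
Outlet flows (mol/h): A 105.34, O₂ 52.668, B 48.664
Sensible, products 25→59.9 °C: 892.18 kJ/h
Q = ΔH = -15720 kJ/h = -4.3668 kW
Heat removed = 4.3668 kW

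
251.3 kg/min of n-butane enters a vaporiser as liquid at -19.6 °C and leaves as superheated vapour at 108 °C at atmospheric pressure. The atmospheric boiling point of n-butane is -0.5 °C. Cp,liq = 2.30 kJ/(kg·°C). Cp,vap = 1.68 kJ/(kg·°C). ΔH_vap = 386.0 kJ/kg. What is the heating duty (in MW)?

Q = 2.56 MW

liquid -19.6→-0.5 °C: 43.93 kJ/kg
vaporisation at -0.5 °C: 386 kJ/kg
vapour -0.5→108 °C: 182.28 kJ/kg
Δh = 43.93 + 386 + 182.28 = 612.21 kJ/kg
Q = ṁ·Δh = 251.3 kg/min × 612.21 kJ/kg = 153850 kJ/min
|Q| = 2564.1 kW = 2.5641 MW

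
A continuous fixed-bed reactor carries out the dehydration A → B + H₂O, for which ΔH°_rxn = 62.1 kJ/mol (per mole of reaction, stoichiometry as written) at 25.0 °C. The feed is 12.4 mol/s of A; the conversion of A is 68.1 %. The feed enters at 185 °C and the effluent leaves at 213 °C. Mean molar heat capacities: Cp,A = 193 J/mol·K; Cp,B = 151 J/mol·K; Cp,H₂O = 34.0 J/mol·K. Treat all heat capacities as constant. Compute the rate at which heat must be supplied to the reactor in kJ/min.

Q_in = 34700 kJ/min

Extent of reaction ξ = 0.681 × 12.4 = 8.4444 mol/s
Reaction term: ξ·ΔH°_rxn = 8.4444 × 62.1 = 524.4 kJ/s
Sensible, feed 185→25 °C: -382.91 kJ/s
Outlet flows (mol/s): A 3.9556, B 8.4444, H₂O 8.4444
Sensible, products 25→213 °C: 437.22 kJ/s
Q = ΔH = 578.71 kJ/s = 578.71 kW
Heat supplied = 34722 kJ/min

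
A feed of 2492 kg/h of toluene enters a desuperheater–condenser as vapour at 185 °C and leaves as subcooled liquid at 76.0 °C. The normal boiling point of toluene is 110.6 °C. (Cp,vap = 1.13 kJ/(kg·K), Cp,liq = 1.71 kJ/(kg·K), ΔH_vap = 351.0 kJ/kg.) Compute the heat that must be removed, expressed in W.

vapour 185→110.6 °C: -84.072 kJ/kg
condensation at 110.6 °C: -351 kJ/kg
liquid 110.6→76.0 °C: -59.166 kJ/kg
Δh = -84.072 + -351 + -59.166 = -494.24 kJ/kg
Q = ṁ·Δh = 2492 kg/h × -494.24 kJ/kg = -1.2316e+06 kJ/h
|Q| = 342.12 kW = 342120 W

Q_c = 342000 W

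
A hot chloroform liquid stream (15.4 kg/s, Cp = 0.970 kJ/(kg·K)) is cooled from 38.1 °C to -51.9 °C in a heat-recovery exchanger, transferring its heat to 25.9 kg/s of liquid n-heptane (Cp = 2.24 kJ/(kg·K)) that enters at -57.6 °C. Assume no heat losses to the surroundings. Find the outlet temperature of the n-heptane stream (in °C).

Heat released by hot stream: Q = 15.4 × 0.970 × (38.1 − -51.9) = 1344.4 kJ/s
Energy balance on cold side (adiabatic exchanger): Q = ṁ_c·Cp_c·(T_c,out − T_c,in)
T_c,out = -57.6 + 1344.4/(25.9 × 2.24) = -34.427 °C

T_c,out = -34.4 °C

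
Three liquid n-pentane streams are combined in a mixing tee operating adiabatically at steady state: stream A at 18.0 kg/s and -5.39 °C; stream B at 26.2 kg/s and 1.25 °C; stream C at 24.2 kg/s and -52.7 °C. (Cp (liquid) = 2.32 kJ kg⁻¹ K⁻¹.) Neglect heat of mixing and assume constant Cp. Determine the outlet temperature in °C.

Energy balance with Q = 0: Σ ṁᵢCp,ᵢ(T_out − Tᵢ) = 0
T_out = Σ ṁᵢCp,ᵢTᵢ / Σ ṁᵢCp,ᵢ
      = -3107.9 / 158.69 = -19.585 °C

T_out = -19.6 °C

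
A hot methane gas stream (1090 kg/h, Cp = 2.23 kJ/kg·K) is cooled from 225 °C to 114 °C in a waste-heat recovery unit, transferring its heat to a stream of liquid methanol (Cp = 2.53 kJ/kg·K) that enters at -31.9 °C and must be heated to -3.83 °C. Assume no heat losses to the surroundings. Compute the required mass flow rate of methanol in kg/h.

Heat released by hot stream: Q = 1090 × 2.23 × (225 − 114) = 269810 kJ/h
Energy balance on cold side (adiabatic exchanger): Q = ṁ_c·Cp_c·(T_c,out − T_c,in)
ṁ_c = 269810 / [2.53 × (-3.83 − -31.9)] = 3799.2 kg/h

ṁ_c = 3800 kg/h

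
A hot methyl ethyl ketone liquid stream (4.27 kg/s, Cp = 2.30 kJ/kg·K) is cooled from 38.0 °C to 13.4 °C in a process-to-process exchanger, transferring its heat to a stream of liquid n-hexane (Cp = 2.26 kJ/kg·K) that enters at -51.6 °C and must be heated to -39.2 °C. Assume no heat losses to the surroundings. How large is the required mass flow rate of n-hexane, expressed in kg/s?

Heat released by hot stream: Q = 4.27 × 2.30 × (38.0 − 13.4) = 241.6 kJ/s
Energy balance on cold side (adiabatic exchanger): Q = ṁ_c·Cp_c·(T_c,out − T_c,in)
ṁ_c = 241.6 / [2.26 × (-39.2 − -51.6)] = 8.6211 kg/s

ṁ_c = 8.62 kg/s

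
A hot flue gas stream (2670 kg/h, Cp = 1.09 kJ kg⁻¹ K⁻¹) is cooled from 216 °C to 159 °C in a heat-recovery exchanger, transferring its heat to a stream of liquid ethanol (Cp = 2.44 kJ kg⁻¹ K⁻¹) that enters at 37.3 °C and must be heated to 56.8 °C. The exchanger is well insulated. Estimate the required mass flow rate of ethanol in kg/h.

ṁ_c = 3490 kg/h

Heat released by hot stream: Q = 2670 × 1.09 × (216 − 159) = 165890 kJ/h
Energy balance on cold side (adiabatic exchanger): Q = ṁ_c·Cp_c·(T_c,out − T_c,in)
ṁ_c = 165890 / [2.44 × (56.8 − 37.3)] = 3486.5 kg/h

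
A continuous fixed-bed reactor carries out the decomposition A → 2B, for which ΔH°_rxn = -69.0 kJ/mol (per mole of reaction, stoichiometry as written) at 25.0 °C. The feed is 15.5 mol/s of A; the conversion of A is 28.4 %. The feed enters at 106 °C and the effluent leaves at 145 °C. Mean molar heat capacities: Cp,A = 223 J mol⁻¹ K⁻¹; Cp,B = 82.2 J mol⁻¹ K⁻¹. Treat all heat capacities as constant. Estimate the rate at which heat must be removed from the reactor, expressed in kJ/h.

Extent of reaction ξ = 0.284 × 15.5 = 4.402 mol/s
Reaction term: ξ·ΔH°_rxn = 4.402 × -69.0 = -303.74 kJ/s
Sensible, feed 106→25 °C: -279.98 kJ/s
Outlet flows (mol/s): A 11.098, B 8.804
Sensible, products 25→145 °C: 383.83 kJ/s
Q = ΔH = -199.89 kJ/s = -199.89 kW
Heat removed = 719600 kJ/h

Q_out = 720000 kJ/h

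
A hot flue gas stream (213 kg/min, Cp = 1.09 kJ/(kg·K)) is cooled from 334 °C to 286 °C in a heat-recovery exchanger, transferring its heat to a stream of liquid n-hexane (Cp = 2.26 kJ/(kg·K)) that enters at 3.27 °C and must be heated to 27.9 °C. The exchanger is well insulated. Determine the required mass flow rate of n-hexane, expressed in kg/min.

Heat released by hot stream: Q = 213 × 1.09 × (334 − 286) = 11144 kJ/min
Energy balance on cold side (adiabatic exchanger): Q = ṁ_c·Cp_c·(T_c,out − T_c,in)
ṁ_c = 11144 / [2.26 × (27.9 − 3.27)] = 200.2 kg/min

ṁ_c = 200 kg/min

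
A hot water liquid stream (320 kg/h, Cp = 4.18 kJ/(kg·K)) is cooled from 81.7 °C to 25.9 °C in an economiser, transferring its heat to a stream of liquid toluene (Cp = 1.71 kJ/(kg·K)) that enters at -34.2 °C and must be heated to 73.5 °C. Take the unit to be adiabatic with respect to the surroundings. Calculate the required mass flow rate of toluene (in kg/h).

Heat released by hot stream: Q = 320 × 4.18 × (81.7 − 25.9) = 74638 kJ/h
Energy balance on cold side (adiabatic exchanger): Q = ṁ_c·Cp_c·(T_c,out − T_c,in)
ṁ_c = 74638 / [1.71 × (73.5 − -34.2)] = 405.27 kg/h

ṁ_c = 405 kg/h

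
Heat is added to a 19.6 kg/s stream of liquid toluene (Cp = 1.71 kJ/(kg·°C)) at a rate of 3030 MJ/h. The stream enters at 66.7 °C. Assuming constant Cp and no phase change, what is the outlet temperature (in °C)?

T_out = 91.8 °C

Q = 3030 MJ/h = 841.67 kJ/s
ΔT = Q/(ṁ·Cp) = 841.67/(19.6×1.71) = 25.112 K
T_out = 66.7 + 25.112 = 91.812 °C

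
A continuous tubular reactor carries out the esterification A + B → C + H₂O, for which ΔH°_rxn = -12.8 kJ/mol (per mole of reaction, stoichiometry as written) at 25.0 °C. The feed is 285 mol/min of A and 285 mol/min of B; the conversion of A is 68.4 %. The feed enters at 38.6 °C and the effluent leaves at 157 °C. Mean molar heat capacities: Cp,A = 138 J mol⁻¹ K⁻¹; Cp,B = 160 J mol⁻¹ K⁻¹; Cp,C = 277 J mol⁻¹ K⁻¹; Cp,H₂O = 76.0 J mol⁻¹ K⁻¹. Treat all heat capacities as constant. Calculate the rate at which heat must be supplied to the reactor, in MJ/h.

Q_in = 539 MJ/h

Extent of reaction ξ = 0.684 × 285 = 194.94 mol/min
Reaction term: ξ·ΔH°_rxn = 194.94 × -12.8 = -2495.2 kJ/min
Sensible, feed 38.6→25 °C: -1155 kJ/min
Outlet flows (mol/min): A 90.06, B 90.06, C 194.94, H₂O 194.94
Sensible, products 25→157 °C: 12626 kJ/min
Q = ΔH = 8975.7 kJ/min = 149.6 kW
Heat supplied = 538.54 MJ/h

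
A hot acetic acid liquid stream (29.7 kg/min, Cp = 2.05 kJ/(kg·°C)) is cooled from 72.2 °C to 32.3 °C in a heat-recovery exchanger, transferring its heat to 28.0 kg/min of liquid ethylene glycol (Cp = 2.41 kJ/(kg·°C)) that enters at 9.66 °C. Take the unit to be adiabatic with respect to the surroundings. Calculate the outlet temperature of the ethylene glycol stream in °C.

T_c,out = 45.7 °C

Heat released by hot stream: Q = 29.7 × 2.05 × (72.2 − 32.3) = 2429.3 kJ/min
Energy balance on cold side (adiabatic exchanger): Q = ṁ_c·Cp_c·(T_c,out − T_c,in)
T_c,out = 9.66 + 2429.3/(28.0 × 2.41) = 45.66 °C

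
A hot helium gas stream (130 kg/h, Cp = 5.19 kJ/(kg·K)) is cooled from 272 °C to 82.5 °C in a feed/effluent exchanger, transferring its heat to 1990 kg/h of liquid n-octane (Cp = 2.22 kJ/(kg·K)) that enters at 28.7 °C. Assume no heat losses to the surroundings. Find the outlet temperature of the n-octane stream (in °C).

T_c,out = 57.6 °C

Heat released by hot stream: Q = 130 × 5.19 × (272 − 82.5) = 127860 kJ/h
Energy balance on cold side (adiabatic exchanger): Q = ṁ_c·Cp_c·(T_c,out − T_c,in)
T_c,out = 28.7 + 127860/(1990 × 2.22) = 57.641 °C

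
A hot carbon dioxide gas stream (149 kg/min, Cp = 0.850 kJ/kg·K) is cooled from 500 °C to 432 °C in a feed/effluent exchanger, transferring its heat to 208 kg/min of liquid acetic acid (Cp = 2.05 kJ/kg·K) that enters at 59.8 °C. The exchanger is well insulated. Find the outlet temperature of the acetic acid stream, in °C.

Heat released by hot stream: Q = 149 × 0.850 × (500 − 432) = 8612.2 kJ/min
Energy balance on cold side (adiabatic exchanger): Q = ṁ_c·Cp_c·(T_c,out − T_c,in)
T_c,out = 59.8 + 8612.2/(208 × 2.05) = 79.997 °C

T_c,out = 80.0 °C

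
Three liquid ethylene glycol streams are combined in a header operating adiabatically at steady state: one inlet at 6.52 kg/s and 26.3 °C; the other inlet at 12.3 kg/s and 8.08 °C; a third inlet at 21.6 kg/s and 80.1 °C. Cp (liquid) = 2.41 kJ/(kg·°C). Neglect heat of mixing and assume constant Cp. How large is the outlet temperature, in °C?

T_out = 49.5 °C

Adiabatic, steady state ⇒ Σ ṁᵢCp,ᵢ(T_out − Tᵢ) = 0
T_out = Σ ṁᵢCp,ᵢTᵢ / Σ ṁᵢCp,ᵢ
      = 4822.5 / 97.412 = 49.506 °C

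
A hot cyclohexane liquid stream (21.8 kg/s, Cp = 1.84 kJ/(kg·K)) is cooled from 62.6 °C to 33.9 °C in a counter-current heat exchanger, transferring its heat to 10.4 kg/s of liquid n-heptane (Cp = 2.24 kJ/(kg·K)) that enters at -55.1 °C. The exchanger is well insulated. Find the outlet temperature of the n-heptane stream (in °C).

T_c,out = -5.68 °C

Heat released by hot stream: Q = 21.8 × 1.84 × (62.6 − 33.9) = 1151.2 kJ/s
Energy balance on cold side (adiabatic exchanger): Q = ṁ_c·Cp_c·(T_c,out − T_c,in)
T_c,out = -55.1 + 1151.2/(10.4 × 2.24) = -5.6832 °C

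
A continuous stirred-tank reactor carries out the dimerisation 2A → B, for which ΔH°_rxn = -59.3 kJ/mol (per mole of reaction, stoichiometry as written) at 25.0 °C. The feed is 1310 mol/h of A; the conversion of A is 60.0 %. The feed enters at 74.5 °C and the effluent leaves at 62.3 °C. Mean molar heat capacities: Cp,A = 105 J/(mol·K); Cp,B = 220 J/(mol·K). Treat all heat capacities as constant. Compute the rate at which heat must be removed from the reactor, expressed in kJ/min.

Extent of reaction ξ = 0.600 × 1310 / 2 = 393 mol/h
Reaction term: ξ·ΔH°_rxn = 393 × -59.3 = -23305 kJ/h
Sensible, feed 74.5→25 °C: -6808.7 kJ/h
Outlet flows (mol/h): A 524, B 393
Sensible, products 25→62.3 °C: 5277.2 kJ/h
Q = ΔH = -24836 kJ/h = -6.899 kW
Heat removed = 413.94 kJ/min

Q_out = 414 kJ/min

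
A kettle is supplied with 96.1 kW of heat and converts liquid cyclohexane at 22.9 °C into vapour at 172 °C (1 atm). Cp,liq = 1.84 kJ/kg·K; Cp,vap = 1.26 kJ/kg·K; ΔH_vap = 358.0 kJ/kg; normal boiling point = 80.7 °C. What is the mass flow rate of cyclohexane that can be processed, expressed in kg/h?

ṁ = 597 kg/h

Δh = 1.84×(80.7−22.9) + 358.0 + 1.26×(172−80.7) = 579.39 kJ/kg
Q = 96.1 kW = 96.1 kJ/s = 345960 kJ/h
ṁ = Q/Δh = 345960 / 579.39 = 597.11 kg/h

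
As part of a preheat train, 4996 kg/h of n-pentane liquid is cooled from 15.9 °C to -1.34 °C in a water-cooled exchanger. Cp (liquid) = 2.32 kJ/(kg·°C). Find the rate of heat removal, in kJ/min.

Q = ṁ·Cp·ΔT = 4996 × 2.32 × (-1.34 − 15.9) = -199820 kJ/h
Converting: 199820 / 3600 s = 55.507 kW
Cooling duty = 3330.4 kJ/min

Q_c = 3330 kJ/min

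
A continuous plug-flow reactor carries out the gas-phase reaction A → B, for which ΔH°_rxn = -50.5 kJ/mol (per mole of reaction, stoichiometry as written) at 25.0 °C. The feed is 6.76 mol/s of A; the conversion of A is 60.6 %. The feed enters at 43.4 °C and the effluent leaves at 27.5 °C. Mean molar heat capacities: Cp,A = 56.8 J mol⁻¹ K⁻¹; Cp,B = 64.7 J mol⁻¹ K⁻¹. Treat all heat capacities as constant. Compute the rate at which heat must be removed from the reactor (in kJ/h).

Q_out = 766000 kJ/h

Extent of reaction ξ = 0.606 × 6.76 = 4.0966 mol/s
Reaction term: ξ·ΔH°_rxn = 4.0966 × -50.5 = -206.88 kJ/s
Sensible, feed 43.4→25 °C: -7.065 kJ/s
Outlet flows (mol/s): A 2.6634, B 4.0966
Sensible, products 25→27.5 °C: 1.0408 kJ/s
Q = ΔH = -212.9 kJ/s = -212.9 kW
Heat removed = 766440 kJ/h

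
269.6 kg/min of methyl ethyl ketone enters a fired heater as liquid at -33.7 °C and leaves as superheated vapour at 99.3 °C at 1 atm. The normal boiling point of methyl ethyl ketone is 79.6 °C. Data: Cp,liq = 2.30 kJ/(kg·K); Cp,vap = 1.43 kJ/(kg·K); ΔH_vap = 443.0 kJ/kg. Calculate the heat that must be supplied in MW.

liquid -33.7→79.6 °C: 260.59 kJ/kg
vaporisation at 79.6 °C: 443 kJ/kg
vapour 79.6→99.3 °C: 28.171 kJ/kg
Δh = 260.59 + 443 + 28.171 = 731.76 kJ/kg
Q = ṁ·Δh = 269.6 kg/min × 731.76 kJ/kg = 197280 kJ/min
|Q| = 3288 kW = 3.288 MW

Q = 3.29 MW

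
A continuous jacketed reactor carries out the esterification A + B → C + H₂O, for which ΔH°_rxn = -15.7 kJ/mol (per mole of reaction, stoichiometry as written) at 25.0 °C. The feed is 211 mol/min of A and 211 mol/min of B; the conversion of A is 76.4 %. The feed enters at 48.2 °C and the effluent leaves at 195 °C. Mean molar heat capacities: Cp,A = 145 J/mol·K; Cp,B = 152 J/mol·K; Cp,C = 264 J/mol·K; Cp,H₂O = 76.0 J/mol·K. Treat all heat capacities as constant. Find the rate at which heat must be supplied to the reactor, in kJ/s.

Extent of reaction ξ = 0.764 × 211 = 161.2 mol/min
Reaction term: ξ·ΔH°_rxn = 161.2 × -15.7 = -2530.9 kJ/min
Sensible, feed 48.2→25 °C: -1453.9 kJ/min
Outlet flows (mol/min): A 49.796, B 49.796, C 161.2, H₂O 161.2
Sensible, products 25→195 °C: 11832 kJ/min
Q = ΔH = 7847 kJ/min = 130.78 kW
Heat supplied = 130.78 kJ/s

Q_in = 131 kJ/s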